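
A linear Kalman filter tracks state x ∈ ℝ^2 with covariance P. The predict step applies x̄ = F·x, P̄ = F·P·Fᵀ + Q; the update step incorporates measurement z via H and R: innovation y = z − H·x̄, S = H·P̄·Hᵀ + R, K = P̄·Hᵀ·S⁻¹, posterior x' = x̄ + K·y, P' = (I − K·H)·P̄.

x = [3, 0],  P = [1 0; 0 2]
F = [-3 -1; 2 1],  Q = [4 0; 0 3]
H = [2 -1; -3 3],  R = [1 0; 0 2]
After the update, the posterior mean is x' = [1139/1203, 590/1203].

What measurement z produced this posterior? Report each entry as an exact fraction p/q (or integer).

z = [2, -1]

x̄ = F·x = [-9, 6]
P̄ = F·P·Fᵀ + Q = [15 -8; -8 9]
S = H·P̄·Hᵀ + R = [102 -189; -189 362]
K = P̄·Hᵀ·S⁻¹ = [715/1203 48/401; 589/1203 159/401]
x' − x̄ = [11966/1203, -6628/1203] = K·y
y = (KᵀK)⁻¹·Kᵀ·(x' − x̄) = [26, -46]
z = y + H·x̄ = [26, -46] + [-24, 45] = [2, -1]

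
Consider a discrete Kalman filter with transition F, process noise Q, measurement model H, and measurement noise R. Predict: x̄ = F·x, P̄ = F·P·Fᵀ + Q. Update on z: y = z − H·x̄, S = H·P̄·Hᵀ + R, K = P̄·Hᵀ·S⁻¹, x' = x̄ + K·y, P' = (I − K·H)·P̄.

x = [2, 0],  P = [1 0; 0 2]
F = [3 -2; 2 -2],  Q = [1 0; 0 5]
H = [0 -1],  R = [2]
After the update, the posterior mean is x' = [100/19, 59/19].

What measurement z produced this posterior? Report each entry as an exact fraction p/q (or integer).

z = [-3]

x̄ = F·x = [6, 4]
P̄ = F·P·Fᵀ + Q = [18 14; 14 17]
S = H·P̄·Hᵀ + R = [19]
K = P̄·Hᵀ·S⁻¹ = [-14/19; -17/19]
x' − x̄ = [-14/19, -17/19] = K·y
y = (KᵀK)⁻¹·Kᵀ·(x' − x̄) = [1]
z = y + H·x̄ = [1] + [-4] = [-3]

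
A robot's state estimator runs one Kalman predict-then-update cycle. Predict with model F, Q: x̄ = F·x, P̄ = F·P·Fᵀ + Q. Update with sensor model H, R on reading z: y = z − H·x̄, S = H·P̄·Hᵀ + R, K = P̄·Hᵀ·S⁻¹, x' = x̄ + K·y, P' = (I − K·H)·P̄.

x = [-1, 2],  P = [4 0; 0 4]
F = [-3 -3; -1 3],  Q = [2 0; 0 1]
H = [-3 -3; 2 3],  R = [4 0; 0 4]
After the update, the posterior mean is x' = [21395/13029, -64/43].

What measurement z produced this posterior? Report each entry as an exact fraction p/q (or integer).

x̄ = F·x = [-3, 7]
P̄ = F·P·Fᵀ + Q = [74 -24; -24 41]
S = H·P̄·Hᵀ + R = [607 -453; -453 381]
K = P̄·Hᵀ·S⁻¹ = [-3787/4343 -10909/13029; 24/43 37/43]
x' − x̄ = [60482/13029, -365/43] = K·y
y = (KᵀK)⁻¹·Kᵀ·(x' − x̄) = [11, -17]
z = y + H·x̄ = [11, -17] + [-12, 15] = [-1, -2]

z = [-1, -2]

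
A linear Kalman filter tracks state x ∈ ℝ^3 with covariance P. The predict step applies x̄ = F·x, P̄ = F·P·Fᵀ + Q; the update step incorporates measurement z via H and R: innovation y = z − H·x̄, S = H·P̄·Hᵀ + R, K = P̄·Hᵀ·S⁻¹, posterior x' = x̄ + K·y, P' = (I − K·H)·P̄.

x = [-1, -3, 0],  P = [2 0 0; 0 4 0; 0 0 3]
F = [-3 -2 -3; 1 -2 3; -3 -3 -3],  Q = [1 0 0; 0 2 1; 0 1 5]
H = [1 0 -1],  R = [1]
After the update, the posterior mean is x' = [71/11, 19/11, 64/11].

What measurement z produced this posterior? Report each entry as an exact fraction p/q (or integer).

x̄ = F·x = [9, 5, 12]
P̄ = F·P·Fᵀ + Q = [62 -17 69; -17 47 -8; 69 -8 86]
S = H·P̄·Hᵀ + R = [11]
K = P̄·Hᵀ·S⁻¹ = [-7/11; -9/11; -17/11]
x' − x̄ = [-28/11, -36/11, -68/11] = K·y
y = (KᵀK)⁻¹·Kᵀ·(x' − x̄) = [4]
z = y + H·x̄ = [4] + [-3] = [1]

z = [1]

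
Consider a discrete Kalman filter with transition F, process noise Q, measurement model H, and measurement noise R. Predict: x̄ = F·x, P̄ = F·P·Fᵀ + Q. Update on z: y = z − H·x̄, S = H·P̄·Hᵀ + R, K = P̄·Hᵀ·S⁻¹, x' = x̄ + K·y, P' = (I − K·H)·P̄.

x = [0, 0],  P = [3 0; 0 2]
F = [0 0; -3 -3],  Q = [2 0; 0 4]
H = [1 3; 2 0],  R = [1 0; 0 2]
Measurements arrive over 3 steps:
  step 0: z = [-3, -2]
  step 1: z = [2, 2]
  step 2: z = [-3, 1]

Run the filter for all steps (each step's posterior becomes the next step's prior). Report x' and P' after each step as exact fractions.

step 0: x̄ = F·x = [0, 0]
step 0: P̄ = F·P·Fᵀ + Q = [2 0; 0 49]
step 0: y = z − H·x̄ = [-3, -2]
step 0: S = H·P̄·Hᵀ + R = [444 4; 4 10]
step 0: K = P̄·Hᵀ·S⁻¹ = [1/1106 221/553; 105/316 -21/158]
step 0: x' = x̄ + K·y = [-887/1106, -231/316]
step 0: P' = (I − K·H)·P̄ = [221/553 -21/158; -21/158 49/316]
step 1: x̄ = F·x = [0, 10173/2212]
step 1: P̄ = F·P·Fᵀ + Q = [2 0; 0 14599/2212]
step 1: y = z − H·x̄ = [-26095/2212, 2]
step 1: S = H·P̄·Hᵀ + R = [138027/2212 4; 4 10]
step 1: K = P̄·Hᵀ·S⁻¹ = [4424/672439 267206/672439; 218985/672439 -87594/672439]
step 1: x' = x̄ + K·y = [482222/672439, 333993/672439]
step 1: P' = (I − K·H)·P̄ = [267206/672439 -87594/672439; -87594/672439 102193/672439]
step 2: x̄ = F·x = [0, -2448645/672439]
step 2: P̄ = F·P·Fᵀ + Q = [2 0; 0 4437655/672439]
step 2: y = z − H·x̄ = [5328618/672439, 1]
step 2: S = H·P̄·Hᵀ + R = [41956212/672439 4; 4 10]
step 2: K = P̄·Hᵀ·S⁻¹ = [672439/102200774 20305667/51100387; 66564825/204401548 -13312965/102200774]
step 2: x' = x̄ + K·y = [22969976/51100387, -60865230/51100387]
step 2: P' = (I − K·H)·P̄ = [20305667/51100387 -13312965/102200774; -13312965/102200774 31063585/204401548]

step 0: x' = [-887/1106, -231/316], P' = [221/553 -21/158; -21/158 49/316]
step 1: x' = [482222/672439, 333993/672439], P' = [267206/672439 -87594/672439; -87594/672439 102193/672439]
step 2: x' = [22969976/51100387, -60865230/51100387], P' = [20305667/51100387 -13312965/102200774; -13312965/102200774 31063585/204401548]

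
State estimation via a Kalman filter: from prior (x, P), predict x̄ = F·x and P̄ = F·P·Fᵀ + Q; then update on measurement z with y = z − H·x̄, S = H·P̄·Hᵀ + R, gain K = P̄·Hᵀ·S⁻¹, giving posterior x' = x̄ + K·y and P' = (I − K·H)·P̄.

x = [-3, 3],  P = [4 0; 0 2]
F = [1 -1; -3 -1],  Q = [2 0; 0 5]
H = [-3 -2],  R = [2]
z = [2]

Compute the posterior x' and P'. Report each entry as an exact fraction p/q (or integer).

x' = [-370/63, 70/9]
P' = [496/63 -106/9; -106/9 163/9]

x̄ = F·x = [-6, 6]
P̄ = F·P·Fᵀ + Q = [8 -10; -10 43]
y = z − H·x̄ = [-4]
S = H·P̄·Hᵀ + R = [126]
K = P̄·Hᵀ·S⁻¹ = [-2/63; -4/9]
x' = x̄ + K·y = [-370/63, 70/9]
P' = (I − K·H)·P̄ = [496/63 -106/9; -106/9 163/9]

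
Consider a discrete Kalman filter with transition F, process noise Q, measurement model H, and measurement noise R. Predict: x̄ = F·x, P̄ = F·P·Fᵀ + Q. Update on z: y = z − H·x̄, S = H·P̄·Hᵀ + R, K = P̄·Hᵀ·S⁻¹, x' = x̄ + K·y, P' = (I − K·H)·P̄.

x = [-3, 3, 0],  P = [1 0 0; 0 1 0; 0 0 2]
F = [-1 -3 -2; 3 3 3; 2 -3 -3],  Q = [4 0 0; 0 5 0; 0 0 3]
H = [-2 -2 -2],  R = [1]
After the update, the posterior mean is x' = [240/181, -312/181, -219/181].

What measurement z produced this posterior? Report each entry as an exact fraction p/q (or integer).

x̄ = F·x = [-6, 0, -15]
P̄ = F·P·Fᵀ + Q = [22 -24 19; -24 41 -21; 19 -21 34]
S = H·P̄·Hᵀ + R = [181]
K = P̄·Hᵀ·S⁻¹ = [-34/181; 8/181; -64/181]
x' − x̄ = [1326/181, -312/181, 2496/181] = K·y
y = (KᵀK)⁻¹·Kᵀ·(x' − x̄) = [-39]
z = y + H·x̄ = [-39] + [42] = [3]

z = [3]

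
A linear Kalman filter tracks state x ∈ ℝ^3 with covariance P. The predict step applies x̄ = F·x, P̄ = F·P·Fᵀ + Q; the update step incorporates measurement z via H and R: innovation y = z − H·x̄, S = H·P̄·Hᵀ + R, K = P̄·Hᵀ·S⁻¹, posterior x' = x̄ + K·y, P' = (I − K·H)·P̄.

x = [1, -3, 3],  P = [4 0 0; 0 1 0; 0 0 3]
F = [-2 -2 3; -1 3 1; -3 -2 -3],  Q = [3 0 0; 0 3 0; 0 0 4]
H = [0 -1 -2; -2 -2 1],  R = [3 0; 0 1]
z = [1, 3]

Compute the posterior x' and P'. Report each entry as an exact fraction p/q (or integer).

x̄ = F·x = [13, -7, -6]
P̄ = F·P·Fᵀ + Q = [50 11 1; 11 19 -3; 1 -3 71]
y = z − H·x̄ = [-18, 21]
S = H·P̄·Hᵀ + R = [294 -87; -87 444]
K = P̄·Hᵀ·S⁻¹ = [-1811/13663 -12235/40989; -3751/40989 -6551/40989; -18397/40989 3319/40989]
x' = x̄ + K·y = [124572/13663, -118992/13663, 51637/13663]
P' = (I − K·H)·P̄ = [498386/40989 -130185/13663 67809/13663; -130185/13663 317315/40989 -153031/40989; 67809/13663 -153031/40989 104111/40989]

x' = [124572/13663, -118992/13663, 51637/13663]
P' = [498386/40989 -130185/13663 67809/13663; -130185/13663 317315/40989 -153031/40989; 67809/13663 -153031/40989 104111/40989]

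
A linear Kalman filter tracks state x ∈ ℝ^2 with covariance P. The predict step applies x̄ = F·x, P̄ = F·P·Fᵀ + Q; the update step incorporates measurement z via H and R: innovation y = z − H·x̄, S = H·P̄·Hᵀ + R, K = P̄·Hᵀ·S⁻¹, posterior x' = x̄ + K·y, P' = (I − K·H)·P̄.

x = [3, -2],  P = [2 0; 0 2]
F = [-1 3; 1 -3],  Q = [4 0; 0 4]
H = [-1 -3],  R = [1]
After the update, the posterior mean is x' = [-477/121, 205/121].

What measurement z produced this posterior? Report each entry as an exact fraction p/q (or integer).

x̄ = F·x = [-9, 9]
P̄ = F·P·Fᵀ + Q = [24 -20; -20 24]
S = H·P̄·Hᵀ + R = [121]
K = P̄·Hᵀ·S⁻¹ = [36/121; -52/121]
x' − x̄ = [612/121, -884/121] = K·y
y = (KᵀK)⁻¹·Kᵀ·(x' − x̄) = [17]
z = y + H·x̄ = [17] + [-18] = [-1]

z = [-1]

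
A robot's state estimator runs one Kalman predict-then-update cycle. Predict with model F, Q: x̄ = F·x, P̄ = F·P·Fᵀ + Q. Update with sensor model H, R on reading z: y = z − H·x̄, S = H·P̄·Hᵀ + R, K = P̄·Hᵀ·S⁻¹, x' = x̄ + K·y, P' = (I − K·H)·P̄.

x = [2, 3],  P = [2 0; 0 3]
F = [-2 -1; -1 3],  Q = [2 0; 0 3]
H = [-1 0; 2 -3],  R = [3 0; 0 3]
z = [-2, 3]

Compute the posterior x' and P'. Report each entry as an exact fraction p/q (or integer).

x' = [1109/1589, -110/227]
P' = [3558/1589 333/227; 333/227 293/227]

x̄ = F·x = [-7, 7]
P̄ = F·P·Fᵀ + Q = [13 -5; -5 32]
y = z − H·x̄ = [-9, 38]
S = H·P̄·Hᵀ + R = [16 -41; -41 403]
K = P̄·Hᵀ·S⁻¹ = [-1186/1589 41/1589; -111/227 -71/227]
x' = x̄ + K·y = [1109/1589, -110/227]
P' = (I − K·H)·P̄ = [3558/1589 333/227; 333/227 293/227]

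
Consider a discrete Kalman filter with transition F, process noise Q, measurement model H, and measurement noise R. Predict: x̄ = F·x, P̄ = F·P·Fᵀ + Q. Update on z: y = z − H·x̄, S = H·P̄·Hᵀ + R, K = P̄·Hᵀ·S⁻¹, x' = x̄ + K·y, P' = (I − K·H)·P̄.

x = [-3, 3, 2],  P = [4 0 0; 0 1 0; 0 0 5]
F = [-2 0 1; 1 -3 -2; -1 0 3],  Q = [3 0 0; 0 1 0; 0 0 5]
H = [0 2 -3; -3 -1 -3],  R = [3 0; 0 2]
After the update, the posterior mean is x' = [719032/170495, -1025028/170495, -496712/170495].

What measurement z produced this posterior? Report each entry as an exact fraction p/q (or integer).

z = [-3, 2]

x̄ = F·x = [8, -16, 9]
P̄ = F·P·Fᵀ + Q = [24 -18 23; -18 34 -34; 23 -34 54]
S = H·P̄·Hᵀ + R = [1033 835; 835 840]
K = P̄·Hᵀ·S⁻¹ = [2901/34099 -39384/170495; 8186/34099 -15924/170495; -5741/34099 -11451/170495]
x' − x̄ = [-644928/170495, 1702892/170495, -2031167/170495] = K·y
y = (KᵀK)⁻¹·Kᵀ·(x' − x̄) = [56, 37]
z = y + H·x̄ = [56, 37] + [-59, -35] = [-3, 2]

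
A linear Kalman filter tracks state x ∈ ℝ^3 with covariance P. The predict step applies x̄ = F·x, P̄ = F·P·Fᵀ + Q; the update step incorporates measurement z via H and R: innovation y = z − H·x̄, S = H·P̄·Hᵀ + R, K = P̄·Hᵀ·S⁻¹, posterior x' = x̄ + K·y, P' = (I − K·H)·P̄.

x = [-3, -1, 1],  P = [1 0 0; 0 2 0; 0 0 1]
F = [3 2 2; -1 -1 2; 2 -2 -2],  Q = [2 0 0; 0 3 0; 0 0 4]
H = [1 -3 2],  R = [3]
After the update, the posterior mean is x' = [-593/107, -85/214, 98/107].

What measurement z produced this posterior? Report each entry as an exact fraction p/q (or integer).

x̄ = F·x = [-9, 6, -6]
P̄ = F·P·Fᵀ + Q = [23 -3 -6; -3 10 -2; -6 -2 20]
S = H·P̄·Hᵀ + R = [214]
K = P̄·Hᵀ·S⁻¹ = [10/107; -37/214; 20/107]
x' − x̄ = [370/107, -1369/214, 740/107] = K·y
y = (KᵀK)⁻¹·Kᵀ·(x' − x̄) = [37]
z = y + H·x̄ = [37] + [-39] = [-2]

z = [-2]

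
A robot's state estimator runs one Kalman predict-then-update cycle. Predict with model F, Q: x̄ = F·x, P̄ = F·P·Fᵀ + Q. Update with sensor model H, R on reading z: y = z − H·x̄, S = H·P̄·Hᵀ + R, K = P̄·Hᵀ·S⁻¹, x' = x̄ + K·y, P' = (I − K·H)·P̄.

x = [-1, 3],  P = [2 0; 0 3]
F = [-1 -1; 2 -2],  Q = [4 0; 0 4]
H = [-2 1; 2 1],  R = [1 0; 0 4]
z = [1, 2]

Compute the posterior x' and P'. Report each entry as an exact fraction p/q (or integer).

x' = [31/459, 455/459]
P' = [137/459 160/459; 160/459 542/459]

x̄ = F·x = [-2, -8]
P̄ = F·P·Fᵀ + Q = [9 2; 2 24]
y = z − H·x̄ = [5, 14]
S = H·P̄·Hᵀ + R = [53 -12; -12 72]
K = P̄·Hᵀ·S⁻¹ = [-38/153 217/918; 74/153 431/918]
x' = x̄ + K·y = [31/459, 455/459]
P' = (I − K·H)·P̄ = [137/459 160/459; 160/459 542/459]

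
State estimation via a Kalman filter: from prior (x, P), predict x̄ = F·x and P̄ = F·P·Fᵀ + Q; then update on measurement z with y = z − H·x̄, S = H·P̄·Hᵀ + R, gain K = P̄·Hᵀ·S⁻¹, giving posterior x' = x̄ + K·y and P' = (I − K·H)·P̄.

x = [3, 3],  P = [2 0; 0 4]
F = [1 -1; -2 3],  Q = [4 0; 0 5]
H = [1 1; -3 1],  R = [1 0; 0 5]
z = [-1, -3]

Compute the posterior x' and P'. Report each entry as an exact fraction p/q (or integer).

x̄ = F·x = [0, 3]
P̄ = F·P·Fᵀ + Q = [10 -16; -16 49]
y = z − H·x̄ = [-4, -6]
S = H·P̄·Hᵀ + R = [28 51; 51 240]
K = P̄·Hᵀ·S⁻¹ = [302/1373 -982/4119; 991/1373 1033/4119]
x' = x̄ + K·y = [756/1373, -1911/1373]
P' = (I − K·H)·P̄ = [1454/4119 -548/4119; -548/4119 3521/4119]

x' = [756/1373, -1911/1373]
P' = [1454/4119 -548/4119; -548/4119 3521/4119]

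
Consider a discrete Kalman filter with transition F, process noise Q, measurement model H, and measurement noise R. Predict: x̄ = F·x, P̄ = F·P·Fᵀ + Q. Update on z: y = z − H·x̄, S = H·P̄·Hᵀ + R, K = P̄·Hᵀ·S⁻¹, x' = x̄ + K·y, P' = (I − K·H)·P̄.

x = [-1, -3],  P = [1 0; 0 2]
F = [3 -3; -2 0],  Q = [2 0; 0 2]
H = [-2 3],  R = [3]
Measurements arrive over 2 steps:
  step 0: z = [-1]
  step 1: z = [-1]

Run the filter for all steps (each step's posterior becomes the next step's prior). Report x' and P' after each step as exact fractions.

step 0: x' = [218/49, 128/49], P' = [1329/245 162/49; 162/49 114/49]
step 1: x' = [14/2089, -6094/14623], P' = [41835/14623 25698/14623; 25698/14623 2930/2089]

step 0: x̄ = F·x = [6, 2]
step 0: P̄ = F·P·Fᵀ + Q = [29 -6; -6 6]
step 0: y = z − H·x̄ = [5]
step 0: S = H·P̄·Hᵀ + R = [245]
step 0: K = P̄·Hᵀ·S⁻¹ = [-76/245; 6/49]
step 0: x' = x̄ + K·y = [218/49, 128/49]
step 0: P' = (I − K·H)·P̄ = [1329/245 162/49; 162/49 114/49]
step 1: x̄ = F·x = [270/49, -436/49]
step 1: P̄ = F·P·Fᵀ + Q = [3001/245 -3114/245; -3114/245 5806/245]
step 1: y = z − H·x̄ = [257/7]
step 1: S = H·P̄·Hᵀ + R = [2089/5]
step 1: K = P̄·Hᵀ·S⁻¹ = [-2192/14623; 3378/14623]
step 1: x' = x̄ + K·y = [14/2089, -6094/14623]
step 1: P' = (I − K·H)·P̄ = [41835/14623 25698/14623; 25698/14623 2930/2089]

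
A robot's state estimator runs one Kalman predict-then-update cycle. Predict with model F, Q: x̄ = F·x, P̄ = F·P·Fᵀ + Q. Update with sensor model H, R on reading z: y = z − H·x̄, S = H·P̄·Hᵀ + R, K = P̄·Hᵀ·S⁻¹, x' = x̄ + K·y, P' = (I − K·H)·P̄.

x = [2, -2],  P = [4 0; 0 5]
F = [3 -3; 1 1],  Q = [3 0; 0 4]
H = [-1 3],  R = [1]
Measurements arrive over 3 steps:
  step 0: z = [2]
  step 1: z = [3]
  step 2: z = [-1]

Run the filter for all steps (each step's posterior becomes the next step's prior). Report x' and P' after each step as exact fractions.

step 0: x' = [669/110, 147/55], P' = [9831/220 1623/110; 1623/110 274/55]
step 1: x' = [-297/6032, 12105/12064], P' = [145155/3016 98355/6032; 98355/6032 67961/12064]
step 2: x' = [-25265553/2929156, -9370005/2929156], P' = [134978889/2929156 45753393/2929156; 45753393/2929156 15828729/2929156]

step 0: x̄ = F·x = [12, 0]
step 0: P̄ = F·P·Fᵀ + Q = [84 -3; -3 13]
step 0: y = z − H·x̄ = [14]
step 0: S = H·P̄·Hᵀ + R = [220]
step 0: K = P̄·Hᵀ·S⁻¹ = [-93/220; 21/110]
step 0: x' = x̄ + K·y = [669/110, 147/55]
step 0: P' = (I − K·H)·P̄ = [9831/220 1623/110; 1623/110 274/55]
step 1: x̄ = F·x = [225/22, 963/110]
step 1: P̄ = F·P·Fᵀ + Q = [8115/44 5241/44; 5241/44 18299/220]
step 1: y = z − H·x̄ = [-717/55]
step 1: S = H·P̄·Hᵀ + R = [12064/55]
step 1: K = P̄·Hᵀ·S⁻¹ = [4755/6032; 7173/12064]
step 1: x' = x̄ + K·y = [-297/6032, 12105/12064]
step 1: P' = (I − K·H)·P̄ = [145155/3016 98355/6032; 98355/6032 67961/12064]
step 2: x̄ = F·x = [-38097/12064, 11511/12064]
step 2: P̄ = F·P·Fᵀ + Q = [2332641/12064 1537977/12064; 1537977/12064 1090257/12064]
step 2: y = z − H·x̄ = [-42347/6032]
step 2: S = H·P̄·Hᵀ + R = [732289/3016]
step 2: K = P̄·Hᵀ·S⁻¹ = [1140645/1464578; 866397/1464578]
step 2: x' = x̄ + K·y = [-25265553/2929156, -9370005/2929156]
step 2: P' = (I − K·H)·P̄ = [134978889/2929156 45753393/2929156; 45753393/2929156 15828729/2929156]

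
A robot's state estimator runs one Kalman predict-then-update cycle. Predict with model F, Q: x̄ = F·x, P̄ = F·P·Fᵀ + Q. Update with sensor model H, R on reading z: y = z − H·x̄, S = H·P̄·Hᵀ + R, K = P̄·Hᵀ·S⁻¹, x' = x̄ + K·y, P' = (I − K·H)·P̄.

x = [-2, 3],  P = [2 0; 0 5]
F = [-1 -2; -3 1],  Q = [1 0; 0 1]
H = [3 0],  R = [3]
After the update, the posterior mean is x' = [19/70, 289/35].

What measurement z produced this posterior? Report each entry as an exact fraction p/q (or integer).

z = [1]

x̄ = F·x = [-4, 9]
P̄ = F·P·Fᵀ + Q = [23 -4; -4 24]
S = H·P̄·Hᵀ + R = [210]
K = P̄·Hᵀ·S⁻¹ = [23/70; -2/35]
x' − x̄ = [299/70, -26/35] = K·y
y = (KᵀK)⁻¹·Kᵀ·(x' − x̄) = [13]
z = y + H·x̄ = [13] + [-12] = [1]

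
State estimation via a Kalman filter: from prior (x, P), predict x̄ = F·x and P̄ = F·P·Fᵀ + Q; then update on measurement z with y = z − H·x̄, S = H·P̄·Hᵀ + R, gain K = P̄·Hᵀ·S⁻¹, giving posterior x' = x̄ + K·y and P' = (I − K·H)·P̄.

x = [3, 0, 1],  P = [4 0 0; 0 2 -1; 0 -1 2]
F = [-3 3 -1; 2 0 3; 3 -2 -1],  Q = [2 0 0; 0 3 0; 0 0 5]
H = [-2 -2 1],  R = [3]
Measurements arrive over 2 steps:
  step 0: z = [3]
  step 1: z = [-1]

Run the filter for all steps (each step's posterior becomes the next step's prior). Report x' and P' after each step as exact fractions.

step 0: x' = [-1595/226, 919/113, 1185/226], P' = [5439/226 -3077/113 -1715/226; -3077/113 3789/113 1466/113; -1715/226 1466/113 2701/226]
step 1: x' = [-398197/107675, 184507/43070, 2477/21535], P' = [59640502/753725 -14123516/150745 -4549392/150745; -14123516/150745 6798735/60298 1151251/30149; -4549392/150745 1151251/30149 513572/30149]

step 0: x̄ = F·x = [-10, 9, 8]
step 0: P̄ = F·P·Fᵀ + Q = [64 -39 -45; -39 37 24; -45 24 47]
step 0: y = z − H·x̄ = [-7]
step 0: S = H·P̄·Hᵀ + R = [226]
step 0: K = P̄·Hᵀ·S⁻¹ = [-95/226; 14/113; 89/226]
step 0: x' = x̄ + K·y = [-1595/226, 919/113, 1185/226]
step 0: P' = (I − K·H)·P̄ = [5439/226 -3077/113 -1715/226; -3077/113 3789/113 1466/113; -1715/226 1466/113 2701/226]
step 1: x̄ = F·x = [4557/113, 365/226, -4823/113]
step 1: P̄ = F·P·Fᵀ + Q = [101598/113 -16204/113 -93480/113; -16204/113 26163/226 9775/113; -93480/113 9775/113 89480/113]
step 1: y = z − H·x̄ = [14189/113]
step 1: S = H·P̄·Hᵀ + R = [753725/113]
step 1: K = P̄·Hᵀ·S⁻¹ = [-264268/753725; 3204/150745; 51378/150745]
step 1: x' = x̄ + K·y = [-398197/107675, 184507/43070, 2477/21535]
step 1: P' = (I − K·H)·P̄ = [59640502/753725 -14123516/150745 -4549392/150745; -14123516/150745 6798735/60298 1151251/30149; -4549392/150745 1151251/30149 513572/30149]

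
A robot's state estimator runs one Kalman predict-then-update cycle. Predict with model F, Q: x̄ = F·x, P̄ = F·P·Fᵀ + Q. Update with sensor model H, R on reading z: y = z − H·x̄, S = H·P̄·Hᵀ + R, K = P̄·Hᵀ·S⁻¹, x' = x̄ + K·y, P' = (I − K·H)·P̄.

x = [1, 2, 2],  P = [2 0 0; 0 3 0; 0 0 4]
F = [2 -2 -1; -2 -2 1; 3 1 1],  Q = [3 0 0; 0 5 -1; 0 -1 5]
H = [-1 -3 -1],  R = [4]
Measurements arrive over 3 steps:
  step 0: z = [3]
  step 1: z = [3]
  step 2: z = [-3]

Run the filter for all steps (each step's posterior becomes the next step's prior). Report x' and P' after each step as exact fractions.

step 0: x' = [-385/118, -128/59, 787/118], P' = [5531/236 -522/59 849/236; -522/59 415/59 -651/59; 849/236 -651/59 6911/236]
step 1: x' = [-133781/10734, 974987/118074, -298004/19679], P' = [3410051/21468 -2146507/21468 506157/3578; -2146507/21468 15357253/236148 -3708137/39358; 506157/3578 -3708137/39358 2797054/19679]
step 2: x' = [2628143228/376897903, -857989352/376897903, 1054375313/376897903], P' = [35448380950/376897903 -22292654152/376897903 31964511062/376897903; -22292654152/376897903 14828260073/376897903 -22120498467/376897903; 31964511062/376897903 -22120498467/376897903 35153819003/376897903]

step 0: x̄ = F·x = [-4, -4, 7]
step 0: P̄ = F·P·Fᵀ + Q = [27 0 2; 0 29 -15; 2 -15 30]
step 0: y = z − H·x̄ = [-6]
step 0: S = H·P̄·Hᵀ + R = [236]
step 0: K = P̄·Hᵀ·S⁻¹ = [-29/236; -18/59; 13/236]
step 0: x' = x̄ + K·y = [-385/118, -128/59, 787/118]
step 0: P' = (I − K·H)·P̄ = [5531/236 -522/59 849/236; -522/59 415/59 -651/59; 849/236 -651/59 6911/236]
step 1: x̄ = F·x = [-1045/118, 2069/118, -312/59]
step 1: P̄ = F·P·Fᵀ + Q = [39275/236 -18999/236 19135/118; -18999/236 27171/236 -4837/118; 19135/118 -4837/118 11722/59]
step 1: y = z − H·x̄ = [2446/59]
step 1: S = H·P̄·Hᵀ + R = [59037/59]
step 1: K = P̄·Hᵀ·S⁻¹ = [-467/5367; -13210/59037; -4678/19679]
step 1: x' = x̄ + K·y = [-133781/10734, 974987/118074, -298004/19679]
step 1: P' = (I − K·H)·P̄ = [3410051/21468 -2146507/21468 506157/3578; -2146507/21468 15357253/236148 -3708137/39358; 506157/3578 -3708137/39358 2797054/19679]
step 2: x̄ = F·x = [-517522/19679, -36128/5367, -2613905/59037]
step 2: P̄ = F·P·Fᵀ + Q = [17668019/19679 86724/1789 24047552/19679; 86724/1789 288497/5367 502237/5367; 24047552/19679 502237/5367 100492189/59037]
step 2: y = z − H·x̄ = [-5535806/59037]
step 2: S = H·P̄·Hᵀ + R = [376897903/59037]
step 2: K = P̄·Hᵀ·S⁻¹ = [-133732389/376897903; -17906900/376897903; -189208666/376897903]
step 2: x' = x̄ + K·y = [2628143228/376897903, -857989352/376897903, 1054375313/376897903]
step 2: P' = (I − K·H)·P̄ = [35448380950/376897903 -22292654152/376897903 31964511062/376897903; -22292654152/376897903 14828260073/376897903 -22120498467/376897903; 31964511062/376897903 -22120498467/376897903 35153819003/376897903]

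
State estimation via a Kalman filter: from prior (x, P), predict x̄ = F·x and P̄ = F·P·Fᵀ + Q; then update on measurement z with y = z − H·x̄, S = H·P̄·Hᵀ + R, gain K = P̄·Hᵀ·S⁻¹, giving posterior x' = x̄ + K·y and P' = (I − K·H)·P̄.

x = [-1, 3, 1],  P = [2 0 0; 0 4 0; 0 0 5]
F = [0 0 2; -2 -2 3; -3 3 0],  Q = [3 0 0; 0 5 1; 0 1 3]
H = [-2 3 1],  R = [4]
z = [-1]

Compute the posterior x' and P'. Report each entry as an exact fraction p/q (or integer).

x' = [174/131, -433/131, 1524/131]
P' = [7103/393 5146/393 -352/131; 5146/393 6281/393 -2649/131; -352/131 -2649/131 7275/131]

x̄ = F·x = [2, -1, 12]
P̄ = F·P·Fᵀ + Q = [23 30 0; 30 74 -11; 0 -11 57]
y = z − H·x̄ = [-6]
S = H·P̄·Hᵀ + R = [393]
K = P̄·Hᵀ·S⁻¹ = [44/393; 151/393; 8/131]
x' = x̄ + K·y = [174/131, -433/131, 1524/131]
P' = (I − K·H)·P̄ = [7103/393 5146/393 -352/131; 5146/393 6281/393 -2649/131; -352/131 -2649/131 7275/131]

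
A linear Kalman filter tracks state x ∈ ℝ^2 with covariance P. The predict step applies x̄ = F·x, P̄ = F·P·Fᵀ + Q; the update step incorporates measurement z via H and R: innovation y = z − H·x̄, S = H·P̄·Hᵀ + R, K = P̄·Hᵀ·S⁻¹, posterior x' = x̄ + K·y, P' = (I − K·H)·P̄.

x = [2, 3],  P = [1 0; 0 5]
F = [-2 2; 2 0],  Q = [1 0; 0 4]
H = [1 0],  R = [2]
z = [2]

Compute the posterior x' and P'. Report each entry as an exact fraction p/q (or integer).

x̄ = F·x = [2, 4]
P̄ = F·P·Fᵀ + Q = [25 -4; -4 8]
y = z − H·x̄ = [0]
S = H·P̄·Hᵀ + R = [27]
K = P̄·Hᵀ·S⁻¹ = [25/27; -4/27]
x' = x̄ + K·y = [2, 4]
P' = (I − K·H)·P̄ = [50/27 -8/27; -8/27 200/27]

x' = [2, 4]
P' = [50/27 -8/27; -8/27 200/27]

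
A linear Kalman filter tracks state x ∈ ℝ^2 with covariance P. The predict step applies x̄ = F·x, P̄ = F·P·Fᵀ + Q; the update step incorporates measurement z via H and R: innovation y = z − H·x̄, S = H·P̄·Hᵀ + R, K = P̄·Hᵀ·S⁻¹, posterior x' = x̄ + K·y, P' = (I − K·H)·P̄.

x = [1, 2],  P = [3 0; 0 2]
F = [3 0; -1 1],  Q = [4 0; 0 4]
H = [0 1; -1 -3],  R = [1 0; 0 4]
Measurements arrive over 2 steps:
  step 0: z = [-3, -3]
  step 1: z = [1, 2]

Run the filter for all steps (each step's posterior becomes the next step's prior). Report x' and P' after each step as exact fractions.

step 0: x̄ = F·x = [3, 1]
step 0: P̄ = F·P·Fᵀ + Q = [31 -9; -9 9]
step 0: y = z − H·x̄ = [-4, 3]
step 0: S = H·P̄·Hᵀ + R = [10 -18; -18 62]
step 0: K = P̄·Hᵀ·S⁻¹ = [-315/148 -101/148; 117/148 -9/148]
step 0: x' = x̄ + K·y = [1401/148, -347/148]
step 0: P' = (I − K·H)·P̄ = [1349/148 -315/148; -315/148 117/148]
step 1: x̄ = F·x = [4203/148, -437/37]
step 1: P̄ = F·P·Fᵀ + Q = [12733/148 -1248/37; -1248/37 672/37]
step 1: y = z − H·x̄ = [474/37, -745/148]
step 1: S = H·P̄·Hᵀ + R = [709/37 -768/37; -768/37 7565/148]
step 1: K = P̄·Hᵀ·S⁻¹ = [-208608/81197 -60637/81197; 73632/81197 -3072/81197]
step 1: x' = x̄ + K·y = [-61319/81197, -253/81197]
step 1: P' = (I − K·H)·P̄ = [868372/81197 -208608/81197; -208608/81197 73632/81197]

step 0: x' = [1401/148, -347/148], P' = [1349/148 -315/148; -315/148 117/148]
step 1: x' = [-61319/81197, -253/81197], P' = [868372/81197 -208608/81197; -208608/81197 73632/81197]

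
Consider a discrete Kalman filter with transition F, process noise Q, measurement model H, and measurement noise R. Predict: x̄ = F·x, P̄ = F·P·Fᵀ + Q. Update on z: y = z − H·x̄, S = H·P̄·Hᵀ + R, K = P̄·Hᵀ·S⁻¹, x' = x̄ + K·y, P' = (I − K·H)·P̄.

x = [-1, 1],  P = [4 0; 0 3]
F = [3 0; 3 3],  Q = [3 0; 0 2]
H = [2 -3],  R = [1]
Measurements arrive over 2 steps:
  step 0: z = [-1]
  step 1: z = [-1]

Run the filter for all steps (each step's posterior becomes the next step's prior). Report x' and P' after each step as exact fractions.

step 0: x̄ = F·x = [-3, 0]
step 0: P̄ = F·P·Fᵀ + Q = [39 36; 36 65]
step 0: y = z − H·x̄ = [5]
step 0: S = H·P̄·Hᵀ + R = [310]
step 0: K = P̄·Hᵀ·S⁻¹ = [-3/31; -123/310]
step 0: x' = x̄ + K·y = [-108/31, -123/62]
step 0: P' = (I − K·H)·P̄ = [1119/31 747/31; 747/31 5021/310]
step 1: x̄ = F·x = [-324/31, -1017/62]
step 1: P̄ = F·P·Fᵀ + Q = [10164/31 16794/31; 16794/31 280979/310]
step 1: y = z − H·x̄ = [-1817/62]
step 1: S = H·P̄·Hᵀ + R = [920401/310]
step 1: K = P̄·Hᵀ·S⁻¹ = [-300540/920401; -507057/920401]
step 1: x' = x̄ + K·y = [-811914/920401, -237504/920401]
step 1: P' = (I − K·H)·P̄ = [10404084/920401 7036236/920401; 7036236/920401 4859843/920401]

step 0: x' = [-108/31, -123/62], P' = [1119/31 747/31; 747/31 5021/310]
step 1: x' = [-811914/920401, -237504/920401], P' = [10404084/920401 7036236/920401; 7036236/920401 4859843/920401]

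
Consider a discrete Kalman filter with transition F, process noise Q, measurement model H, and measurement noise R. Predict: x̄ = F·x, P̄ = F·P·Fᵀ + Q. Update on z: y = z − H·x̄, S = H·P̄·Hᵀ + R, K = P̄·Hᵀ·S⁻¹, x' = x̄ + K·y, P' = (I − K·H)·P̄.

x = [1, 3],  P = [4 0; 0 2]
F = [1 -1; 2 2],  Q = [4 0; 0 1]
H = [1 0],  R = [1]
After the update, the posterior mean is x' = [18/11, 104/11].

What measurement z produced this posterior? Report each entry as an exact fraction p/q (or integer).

z = [2]

x̄ = F·x = [-2, 8]
P̄ = F·P·Fᵀ + Q = [10 4; 4 25]
S = H·P̄·Hᵀ + R = [11]
K = P̄·Hᵀ·S⁻¹ = [10/11; 4/11]
x' − x̄ = [40/11, 16/11] = K·y
y = (KᵀK)⁻¹·Kᵀ·(x' − x̄) = [4]
z = y + H·x̄ = [4] + [-2] = [2]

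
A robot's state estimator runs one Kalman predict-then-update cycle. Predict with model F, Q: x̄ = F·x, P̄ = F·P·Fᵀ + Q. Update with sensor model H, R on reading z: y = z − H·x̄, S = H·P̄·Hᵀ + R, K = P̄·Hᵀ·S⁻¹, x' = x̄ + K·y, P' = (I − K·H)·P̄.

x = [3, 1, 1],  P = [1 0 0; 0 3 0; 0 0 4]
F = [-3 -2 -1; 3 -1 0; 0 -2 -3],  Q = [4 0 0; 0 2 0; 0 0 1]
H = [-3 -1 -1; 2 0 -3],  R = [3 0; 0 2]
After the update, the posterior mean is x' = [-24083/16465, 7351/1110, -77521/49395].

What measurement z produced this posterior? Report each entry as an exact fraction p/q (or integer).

x̄ = F·x = [-12, 8, -5]
P̄ = F·P·Fᵀ + Q = [29 -3 24; -3 14 6; 24 6 49]
S = H·P̄·Hᵀ + R = [465 165; 165 271]
K = P̄·Hᵀ·S⁻¹ = [-4493/16465 377/3293; 11/1110 -7/74; -9041/49395 -836/3293]
x' − x̄ = [173497/16465, -1529/1110, 169454/49395] = K·y
y = (KᵀK)⁻¹·Kᵀ·(x' − x̄) = [-34, 11]
z = y + H·x̄ = [-34, 11] + [33, -9] = [-1, 2]

z = [-1, 2]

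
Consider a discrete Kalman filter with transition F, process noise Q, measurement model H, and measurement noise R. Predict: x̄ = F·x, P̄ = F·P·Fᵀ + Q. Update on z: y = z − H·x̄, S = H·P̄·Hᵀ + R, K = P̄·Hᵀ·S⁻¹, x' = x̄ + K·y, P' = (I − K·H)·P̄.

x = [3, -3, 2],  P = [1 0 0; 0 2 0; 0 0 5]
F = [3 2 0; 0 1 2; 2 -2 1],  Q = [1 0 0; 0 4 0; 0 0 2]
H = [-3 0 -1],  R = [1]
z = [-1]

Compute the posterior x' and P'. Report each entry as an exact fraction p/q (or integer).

x' = [-317/85, -113/85, 1047/85]
P' = [178/85 -128/85 -508/85; -128/85 2048/85 393/85; -508/85 393/85 3061/170]

x̄ = F·x = [3, 1, 14]
P̄ = F·P·Fᵀ + Q = [18 4 -2; 4 26 6; -2 6 19]
y = z − H·x̄ = [22]
S = H·P̄·Hᵀ + R = [170]
K = P̄·Hᵀ·S⁻¹ = [-26/85; -9/85; -13/170]
x' = x̄ + K·y = [-317/85, -113/85, 1047/85]
P' = (I − K·H)·P̄ = [178/85 -128/85 -508/85; -128/85 2048/85 393/85; -508/85 393/85 3061/170]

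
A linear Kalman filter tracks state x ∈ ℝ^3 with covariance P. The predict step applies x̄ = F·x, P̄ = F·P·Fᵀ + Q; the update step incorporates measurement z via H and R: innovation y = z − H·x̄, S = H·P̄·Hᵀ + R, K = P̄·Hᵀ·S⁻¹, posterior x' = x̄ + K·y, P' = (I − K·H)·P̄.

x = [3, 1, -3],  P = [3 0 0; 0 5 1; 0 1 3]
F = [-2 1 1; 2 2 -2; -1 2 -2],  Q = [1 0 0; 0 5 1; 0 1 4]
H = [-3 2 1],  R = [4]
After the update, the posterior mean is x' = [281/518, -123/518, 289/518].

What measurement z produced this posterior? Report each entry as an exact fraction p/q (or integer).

z = [-2]

x̄ = F·x = [-8, 14, 5]
P̄ = F·P·Fᵀ + Q = [23 -8 10; -8 41 19; 10 19 31]
S = H·P̄·Hᵀ + R = [518]
K = P̄·Hᵀ·S⁻¹ = [-75/518; 125/518; 39/518]
x' − x̄ = [4425/518, -7375/518, -2301/518] = K·y
y = (KᵀK)⁻¹·Kᵀ·(x' − x̄) = [-59]
z = y + H·x̄ = [-59] + [57] = [-2]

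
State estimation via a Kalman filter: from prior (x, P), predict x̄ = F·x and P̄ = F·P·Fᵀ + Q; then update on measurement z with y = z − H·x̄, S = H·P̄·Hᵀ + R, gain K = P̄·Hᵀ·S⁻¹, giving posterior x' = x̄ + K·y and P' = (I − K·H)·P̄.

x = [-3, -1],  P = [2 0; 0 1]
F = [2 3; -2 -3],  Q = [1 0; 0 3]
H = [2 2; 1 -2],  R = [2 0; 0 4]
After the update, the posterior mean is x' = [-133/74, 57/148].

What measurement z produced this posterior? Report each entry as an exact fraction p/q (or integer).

x̄ = F·x = [-9, 9]
P̄ = F·P·Fᵀ + Q = [18 -17; -17 20]
S = H·P̄·Hᵀ + R = [18 -10; -10 170]
K = P̄·Hᵀ·S⁻¹ = [43/148 239/740; 45/296 -483/1480]
x' − x̄ = [533/74, -1275/148] = K·y
y = (KᵀK)⁻¹·Kᵀ·(x' − x̄) = [-3, 25]
z = y + H·x̄ = [-3, 25] + [0, -27] = [-3, -2]

z = [-3, -2]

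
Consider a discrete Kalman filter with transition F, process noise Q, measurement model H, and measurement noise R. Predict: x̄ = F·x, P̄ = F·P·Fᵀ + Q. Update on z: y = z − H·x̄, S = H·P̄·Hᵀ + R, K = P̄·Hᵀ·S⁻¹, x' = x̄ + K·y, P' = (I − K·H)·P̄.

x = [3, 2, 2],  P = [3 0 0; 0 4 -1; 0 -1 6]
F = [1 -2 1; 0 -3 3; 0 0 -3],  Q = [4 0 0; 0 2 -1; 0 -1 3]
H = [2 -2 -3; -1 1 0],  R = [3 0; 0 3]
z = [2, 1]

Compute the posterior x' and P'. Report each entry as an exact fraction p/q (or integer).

x' = [-365/613, -23/613, -709/613]
P' = [14181/613 14739/613 -447/613; 14739/613 16986/613 -3165/1226; -447/613 -3165/1226 964/613]

x̄ = F·x = [1, 0, -6]
P̄ = F·P·Fᵀ + Q = [33 51 -24; 51 110 -64; -24 -64 57]
y = z − H·x̄ = [-18, 2]
S = H·P̄·Hᵀ + R = [200 38; 38 44]
K = P̄·Hᵀ·S⁻¹ = [75/613 186/613; 169/1226 749/613; -207/613 -757/1226]
x' = x̄ + K·y = [-365/613, -23/613, -709/613]
P' = (I − K·H)·P̄ = [14181/613 14739/613 -447/613; 14739/613 16986/613 -3165/1226; -447/613 -3165/1226 964/613]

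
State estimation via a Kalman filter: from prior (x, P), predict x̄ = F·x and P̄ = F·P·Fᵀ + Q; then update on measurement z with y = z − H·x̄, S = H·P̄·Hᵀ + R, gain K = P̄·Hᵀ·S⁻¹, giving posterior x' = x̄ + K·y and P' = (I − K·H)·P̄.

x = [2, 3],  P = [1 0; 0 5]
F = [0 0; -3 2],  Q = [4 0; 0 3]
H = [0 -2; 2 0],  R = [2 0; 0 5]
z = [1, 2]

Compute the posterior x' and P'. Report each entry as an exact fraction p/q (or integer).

x̄ = F·x = [0, 0]
P̄ = F·P·Fᵀ + Q = [4 0; 0 32]
y = z − H·x̄ = [1, 2]
S = H·P̄·Hᵀ + R = [130 0; 0 21]
K = P̄·Hᵀ·S⁻¹ = [0 8/21; -32/65 0]
x' = x̄ + K·y = [16/21, -32/65]
P' = (I − K·H)·P̄ = [20/21 0; 0 32/65]

x' = [16/21, -32/65]
P' = [20/21 0; 0 32/65]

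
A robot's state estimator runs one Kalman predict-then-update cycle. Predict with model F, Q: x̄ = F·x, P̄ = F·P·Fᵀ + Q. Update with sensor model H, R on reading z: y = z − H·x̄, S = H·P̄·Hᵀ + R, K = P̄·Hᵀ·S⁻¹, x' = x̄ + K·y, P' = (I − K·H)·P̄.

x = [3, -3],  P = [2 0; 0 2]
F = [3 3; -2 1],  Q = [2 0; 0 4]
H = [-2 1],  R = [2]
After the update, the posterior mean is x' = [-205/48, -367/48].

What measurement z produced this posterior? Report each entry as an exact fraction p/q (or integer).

z = [1]

x̄ = F·x = [0, -9]
P̄ = F·P·Fᵀ + Q = [38 -6; -6 14]
S = H·P̄·Hᵀ + R = [192]
K = P̄·Hᵀ·S⁻¹ = [-41/96; 13/96]
x' − x̄ = [-205/48, 65/48] = K·y
y = (KᵀK)⁻¹·Kᵀ·(x' − x̄) = [10]
z = y + H·x̄ = [10] + [-9] = [1]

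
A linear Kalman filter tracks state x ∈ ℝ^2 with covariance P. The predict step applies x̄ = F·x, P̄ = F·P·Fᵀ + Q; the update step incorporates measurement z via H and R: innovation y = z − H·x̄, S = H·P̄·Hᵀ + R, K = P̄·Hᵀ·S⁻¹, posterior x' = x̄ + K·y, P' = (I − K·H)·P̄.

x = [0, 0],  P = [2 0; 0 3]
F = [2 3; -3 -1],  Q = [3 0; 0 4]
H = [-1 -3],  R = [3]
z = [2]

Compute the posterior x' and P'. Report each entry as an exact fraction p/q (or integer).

x' = [5/14, -27/35]
P' = [939/28 -159/14; -159/14 146/35]

x̄ = F·x = [0, 0]
P̄ = F·P·Fᵀ + Q = [38 -21; -21 25]
y = z − H·x̄ = [2]
S = H·P̄·Hᵀ + R = [140]
K = P̄·Hᵀ·S⁻¹ = [5/28; -27/70]
x' = x̄ + K·y = [5/14, -27/35]
P' = (I − K·H)·P̄ = [939/28 -159/14; -159/14 146/35]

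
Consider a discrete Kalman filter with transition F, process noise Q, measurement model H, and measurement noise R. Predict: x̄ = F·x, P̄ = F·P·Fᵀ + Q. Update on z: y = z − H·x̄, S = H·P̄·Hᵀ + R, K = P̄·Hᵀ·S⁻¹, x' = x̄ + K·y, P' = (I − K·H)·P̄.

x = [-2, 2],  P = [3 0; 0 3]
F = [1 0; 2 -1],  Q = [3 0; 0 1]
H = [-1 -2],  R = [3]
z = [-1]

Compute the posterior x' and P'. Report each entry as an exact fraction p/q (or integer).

x̄ = F·x = [-2, -6]
P̄ = F·P·Fᵀ + Q = [6 6; 6 16]
y = z − H·x̄ = [-15]
S = H·P̄·Hᵀ + R = [97]
K = P̄·Hᵀ·S⁻¹ = [-18/97; -38/97]
x' = x̄ + K·y = [76/97, -12/97]
P' = (I − K·H)·P̄ = [258/97 -102/97; -102/97 108/97]

x' = [76/97, -12/97]
P' = [258/97 -102/97; -102/97 108/97]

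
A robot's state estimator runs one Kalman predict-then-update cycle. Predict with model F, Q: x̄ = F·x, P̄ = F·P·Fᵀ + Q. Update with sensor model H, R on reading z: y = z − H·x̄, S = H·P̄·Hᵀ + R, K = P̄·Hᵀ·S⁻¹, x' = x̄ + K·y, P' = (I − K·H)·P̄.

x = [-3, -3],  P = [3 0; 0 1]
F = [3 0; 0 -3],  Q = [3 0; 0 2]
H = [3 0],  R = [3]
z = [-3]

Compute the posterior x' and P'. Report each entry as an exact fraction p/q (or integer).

x̄ = F·x = [-9, 9]
P̄ = F·P·Fᵀ + Q = [30 0; 0 11]
y = z − H·x̄ = [24]
S = H·P̄·Hᵀ + R = [273]
K = P̄·Hᵀ·S⁻¹ = [30/91; 0]
x' = x̄ + K·y = [-99/91, 9]
P' = (I − K·H)·P̄ = [30/91 0; 0 11]

x' = [-99/91, 9]
P' = [30/91 0; 0 11]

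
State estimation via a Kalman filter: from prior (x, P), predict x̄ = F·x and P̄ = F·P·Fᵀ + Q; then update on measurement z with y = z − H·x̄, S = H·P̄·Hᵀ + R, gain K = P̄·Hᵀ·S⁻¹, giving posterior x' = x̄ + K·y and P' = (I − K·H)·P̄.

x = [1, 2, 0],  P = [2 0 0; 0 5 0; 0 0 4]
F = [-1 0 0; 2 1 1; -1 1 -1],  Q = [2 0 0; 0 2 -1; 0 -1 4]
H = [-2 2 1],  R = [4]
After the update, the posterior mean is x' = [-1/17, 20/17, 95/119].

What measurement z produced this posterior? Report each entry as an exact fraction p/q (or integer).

z = [3]

x̄ = F·x = [-1, 4, 1]
P̄ = F·P·Fᵀ + Q = [4 -4 2; -4 19 -4; 2 -4 15]
S = H·P̄·Hᵀ + R = [119]
K = P̄·Hᵀ·S⁻¹ = [-2/17; 6/17; 3/119]
x' − x̄ = [16/17, -48/17, -24/119] = K·y
y = (KᵀK)⁻¹·Kᵀ·(x' − x̄) = [-8]
z = y + H·x̄ = [-8] + [11] = [3]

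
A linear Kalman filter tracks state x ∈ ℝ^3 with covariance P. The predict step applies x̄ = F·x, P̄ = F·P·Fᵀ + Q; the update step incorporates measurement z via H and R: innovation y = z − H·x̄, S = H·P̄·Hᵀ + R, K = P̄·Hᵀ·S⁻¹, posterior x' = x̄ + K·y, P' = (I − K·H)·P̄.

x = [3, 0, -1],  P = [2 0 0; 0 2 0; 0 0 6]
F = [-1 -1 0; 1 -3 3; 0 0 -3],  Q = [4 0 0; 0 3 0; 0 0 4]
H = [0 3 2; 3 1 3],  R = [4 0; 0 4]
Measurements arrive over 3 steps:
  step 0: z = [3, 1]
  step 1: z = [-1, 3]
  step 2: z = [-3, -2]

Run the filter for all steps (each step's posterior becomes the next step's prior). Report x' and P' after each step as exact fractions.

step 0: x' = [-159461/52467, -83035/52467, 68133/17489], P' = [289640/52467 247264/52467 -122328/17489; 247264/52467 265988/52467 -117108/17489; -122328/17489 -117108/17489 169072/17489]
step 1: x' = [1506868761/705953899, 528549002/705953899, -1094043415/705953899], P' = [4921088884/705953899 4383554676/705953899 -6337017252/705953899; 4383554676/705953899 4633476616/705953899 -6145894512/705953899; -6337017252/705953899 -6145894512/705953899 8713344860/705953899]
step 2: x' = [-31749948276421/11959714331626, -36214588019689/11959714331626, 36293489312103/11959714331626], P' = [41892809211590/5979857165813 37384101049790/5979857165813 -53978786742438/5979857165813; 37384101049790/5979857165813 39537718359130/5979857165813 -52416902356578/5979857165813; -53978786742438/5979857165813 -52416902356578/5979857165813 74237421537502/5979857165813]

step 0: x̄ = F·x = [-3, 0, 3]
step 0: P̄ = F·P·Fᵀ + Q = [8 4 0; 4 77 -54; 0 -54 58]
step 0: y = z − H·x̄ = [-3, 1]
step 0: S = H·P̄·Hᵀ + R = [281 21; 21 375]
step 0: K = P̄·Hᵀ·S⁻¹ = [652/17489 3808/52467; 7943/17489 -11548/52467; -3295/17489 5781/17489]
step 0: x' = x̄ + K·y = [-159461/52467, -83035/52467, 68133/17489]
step 0: P' = (I − K·H)·P̄ = [289640/52467 247264/52467 -122328/17489; 247264/52467 265988/52467 -117108/17489; -122328/17489 -117108/17489 169072/17489]
step 1: x̄ = F·x = [80832/17489, 702841/52467, -204399/17489]
step 1: P̄ = F·P·Fᵀ + Q = [420008/17489 1052592/17489 -718308/17489; 1052592/17489 10044221/52467 -2208636/17489; -718308/17489 -2208636/17489 1591604/17489]
step 1: y = z − H·x̄ = [-311532/17489, 566663/52467]
step 1: S = H·P̄·Hᵀ + R = [10065403/17489 462329/17489; 462329/17489 4970189/52467]
step 1: K = P̄·Hᵀ·S⁻¹ = [17022483/100850557 33942393/705953899; 57451458/100850557 -163385723/705953899; -36106922/100850557 245772078/705953899]
step 1: x' = x̄ + K·y = [1506868761/705953899, 528549002/705953899, -1094043415/705953899]
step 1: P' = (I − K·H)·P̄ = [4921088884/705953899 4383554676/705953899 -6337017252/705953899; 4383554676/705953899 4633476616/705953899 -6145894512/705953899; -6337017252/705953899 -6145894512/705953899 8713344860/705953899]
step 2: x̄ = F·x = [-2035417763/705953899, -3360908490/705953899, 3282130245/705953899]
step 2: P̄ = F·P·Fᵀ + Q = [21145490448/705953899 55195185608/705953899 -37448735292/705953899; 55195185608/705953899 173463013513/705953899 -114722102592/705953899; -37448735292/705953899 -114722102592/705953899 81243919336/705953899]
step 2: y = z − H·x̄ = [1400603283/705953899, -1791136754/705953899]
step 2: S = H·P̄·Hᵀ + R = [512301383453/705953899 17973686763/705953899; 17973686763/705953899 66552780005/705953899]
step 2: K = P̄·Hᵀ·S⁻¹ = [2097364832247/11959714331626 563084228623/11959714331626; 6889675182117/11959714331626 -2780342780617/11959714331626; -4387931997365/11959714331626 4179501014307/11959714331626]
step 2: x' = x̄ + K·y = [-31749948276421/11959714331626, -36214588019689/11959714331626, 36293489312103/11959714331626]
step 2: P' = (I − K·H)·P̄ = [41892809211590/5979857165813 37384101049790/5979857165813 -53978786742438/5979857165813; 37384101049790/5979857165813 39537718359130/5979857165813 -52416902356578/5979857165813; -53978786742438/5979857165813 -52416902356578/5979857165813 74237421537502/5979857165813]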